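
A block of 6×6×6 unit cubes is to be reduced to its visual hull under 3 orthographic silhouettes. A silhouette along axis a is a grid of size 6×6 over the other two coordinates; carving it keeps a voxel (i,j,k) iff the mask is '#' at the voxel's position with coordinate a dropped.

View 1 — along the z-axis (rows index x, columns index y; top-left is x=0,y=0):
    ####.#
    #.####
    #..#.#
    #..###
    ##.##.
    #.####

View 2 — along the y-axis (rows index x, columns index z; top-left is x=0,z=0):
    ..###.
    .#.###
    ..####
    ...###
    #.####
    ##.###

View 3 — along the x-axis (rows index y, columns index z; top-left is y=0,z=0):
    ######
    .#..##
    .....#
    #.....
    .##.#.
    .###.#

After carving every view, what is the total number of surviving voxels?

initial block: 6^3 = 216
carve view 1 (along z, XY-mask fill 26/36): 156 voxels remain
carve view 2 (along y, XZ-mask fill 24/36): 104 voxels remain
carve view 3 (along x, YZ-mask fill 18/36): 51 voxels remain

51 voxels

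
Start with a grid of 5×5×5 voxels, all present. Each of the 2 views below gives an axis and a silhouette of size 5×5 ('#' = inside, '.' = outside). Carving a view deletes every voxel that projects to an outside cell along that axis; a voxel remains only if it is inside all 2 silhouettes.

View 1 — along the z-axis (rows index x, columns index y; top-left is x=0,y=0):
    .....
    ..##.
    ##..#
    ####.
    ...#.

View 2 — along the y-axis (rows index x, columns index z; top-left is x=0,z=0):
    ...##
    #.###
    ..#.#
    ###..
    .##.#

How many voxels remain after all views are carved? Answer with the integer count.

|visual hull| = 29

initial block: 5^3 = 125
  1. axis=2 (XY plane), |mask|=10  ⇒  voxels=50
  2. axis=1 (XZ plane), |mask|=14  ⇒  voxels=29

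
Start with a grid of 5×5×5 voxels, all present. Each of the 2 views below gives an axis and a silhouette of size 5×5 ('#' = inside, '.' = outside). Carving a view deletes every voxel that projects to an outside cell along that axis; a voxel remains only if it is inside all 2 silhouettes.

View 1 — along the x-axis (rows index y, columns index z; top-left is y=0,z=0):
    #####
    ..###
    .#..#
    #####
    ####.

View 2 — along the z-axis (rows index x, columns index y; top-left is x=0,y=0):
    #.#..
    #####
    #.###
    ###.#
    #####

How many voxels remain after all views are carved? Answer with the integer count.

75 voxels

before carving: 125 voxels (5×5×5)
[1] x-view keeps 19 columns → grid now 95
[2] z-view keeps 20 columns → grid now 75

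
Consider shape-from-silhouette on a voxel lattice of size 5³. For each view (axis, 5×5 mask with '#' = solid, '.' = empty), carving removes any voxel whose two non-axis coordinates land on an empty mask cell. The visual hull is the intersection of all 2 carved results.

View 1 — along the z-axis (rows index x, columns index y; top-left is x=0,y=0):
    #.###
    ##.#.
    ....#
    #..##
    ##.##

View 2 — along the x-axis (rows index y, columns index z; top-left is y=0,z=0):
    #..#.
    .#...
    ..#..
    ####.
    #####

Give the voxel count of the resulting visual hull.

start: 5×5×5 = 125 voxels
  1. axis=2 (XY plane), |mask|=15  ⇒  voxels=75
  2. axis=0 (YZ plane), |mask|=13  ⇒  voxels=47

remaining voxels: 47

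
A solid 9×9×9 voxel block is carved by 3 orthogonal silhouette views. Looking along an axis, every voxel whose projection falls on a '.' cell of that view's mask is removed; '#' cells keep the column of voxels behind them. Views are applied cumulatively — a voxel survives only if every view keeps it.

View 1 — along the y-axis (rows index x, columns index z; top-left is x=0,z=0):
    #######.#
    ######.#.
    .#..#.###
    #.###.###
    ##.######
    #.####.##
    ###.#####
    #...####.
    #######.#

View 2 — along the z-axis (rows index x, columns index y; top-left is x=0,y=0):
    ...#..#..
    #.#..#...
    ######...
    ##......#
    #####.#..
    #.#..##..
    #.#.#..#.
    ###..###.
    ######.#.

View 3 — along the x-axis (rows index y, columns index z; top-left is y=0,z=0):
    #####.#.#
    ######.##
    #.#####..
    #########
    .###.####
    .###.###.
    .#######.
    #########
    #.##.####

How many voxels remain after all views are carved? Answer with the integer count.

start: 9×9×9 = 729 voxels
step 1: project along y, AND mask (63/81) → |grid| = 567
step 2: project along z, AND mask (41/81) → |grid| = 282
step 3: project along x, AND mask (66/81) → |grid| = 221

221 voxels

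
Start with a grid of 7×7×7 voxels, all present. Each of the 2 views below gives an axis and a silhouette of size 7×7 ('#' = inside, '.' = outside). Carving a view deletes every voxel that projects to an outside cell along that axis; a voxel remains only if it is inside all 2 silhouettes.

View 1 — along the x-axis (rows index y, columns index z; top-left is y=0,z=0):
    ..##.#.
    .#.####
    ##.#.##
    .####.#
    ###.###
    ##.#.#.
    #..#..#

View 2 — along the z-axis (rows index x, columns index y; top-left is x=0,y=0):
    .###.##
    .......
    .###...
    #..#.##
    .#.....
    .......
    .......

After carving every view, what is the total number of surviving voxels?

voxel count = 57

before carving: 343 voxels (7×7×7)
after view 1 [x-axis, 31 of 49 cells solid] → remaining = 217
after view 2 [z-axis, 13 of 49 cells solid] → remaining = 57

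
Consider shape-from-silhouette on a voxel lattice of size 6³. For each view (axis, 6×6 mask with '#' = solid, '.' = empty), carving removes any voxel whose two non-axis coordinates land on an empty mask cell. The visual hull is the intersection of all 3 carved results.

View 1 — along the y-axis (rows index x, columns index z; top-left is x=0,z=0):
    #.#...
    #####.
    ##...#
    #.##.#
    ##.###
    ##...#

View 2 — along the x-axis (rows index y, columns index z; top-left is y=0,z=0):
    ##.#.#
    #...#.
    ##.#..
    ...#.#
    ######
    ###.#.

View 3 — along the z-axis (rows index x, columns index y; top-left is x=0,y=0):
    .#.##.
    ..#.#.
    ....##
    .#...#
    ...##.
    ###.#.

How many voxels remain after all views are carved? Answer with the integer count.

start: 6×6×6 = 216 voxels
V1 y: intersect with XZ mask (22 set) -- 132 left
V2 x: intersect with YZ mask (21 set) -- 82 left
V3 z: intersect with XY mask (15 set) -- 35 left

remaining voxels: 35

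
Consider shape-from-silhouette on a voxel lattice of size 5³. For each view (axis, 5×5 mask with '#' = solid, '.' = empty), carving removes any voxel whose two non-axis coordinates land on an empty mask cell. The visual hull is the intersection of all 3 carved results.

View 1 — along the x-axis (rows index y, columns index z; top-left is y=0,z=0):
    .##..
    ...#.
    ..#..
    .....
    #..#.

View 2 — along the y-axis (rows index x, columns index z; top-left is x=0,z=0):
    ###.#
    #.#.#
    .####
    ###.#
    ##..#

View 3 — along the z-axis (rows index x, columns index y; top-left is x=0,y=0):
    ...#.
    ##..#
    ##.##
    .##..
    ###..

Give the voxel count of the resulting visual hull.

initial block: 5^3 = 125
carve view 1 (along x, YZ-mask fill 6/25): 30 voxels remain
carve view 2 (along y, XZ-mask fill 18/25): 18 voxels remain
carve view 3 (along z, XY-mask fill 13/25): 8 voxels remain

voxel count = 8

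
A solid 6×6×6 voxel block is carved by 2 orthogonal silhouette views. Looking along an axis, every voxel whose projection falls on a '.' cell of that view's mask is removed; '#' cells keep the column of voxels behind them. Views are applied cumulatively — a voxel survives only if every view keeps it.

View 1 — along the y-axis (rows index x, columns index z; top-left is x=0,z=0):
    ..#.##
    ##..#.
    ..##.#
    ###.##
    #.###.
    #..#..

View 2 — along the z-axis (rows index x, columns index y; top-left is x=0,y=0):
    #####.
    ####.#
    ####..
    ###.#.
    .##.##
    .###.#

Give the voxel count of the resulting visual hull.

before carving: 216 voxels (6×6×6)
[1] y-view keeps 20 columns → grid now 120
[2] z-view keeps 26 columns → grid now 86

86 voxels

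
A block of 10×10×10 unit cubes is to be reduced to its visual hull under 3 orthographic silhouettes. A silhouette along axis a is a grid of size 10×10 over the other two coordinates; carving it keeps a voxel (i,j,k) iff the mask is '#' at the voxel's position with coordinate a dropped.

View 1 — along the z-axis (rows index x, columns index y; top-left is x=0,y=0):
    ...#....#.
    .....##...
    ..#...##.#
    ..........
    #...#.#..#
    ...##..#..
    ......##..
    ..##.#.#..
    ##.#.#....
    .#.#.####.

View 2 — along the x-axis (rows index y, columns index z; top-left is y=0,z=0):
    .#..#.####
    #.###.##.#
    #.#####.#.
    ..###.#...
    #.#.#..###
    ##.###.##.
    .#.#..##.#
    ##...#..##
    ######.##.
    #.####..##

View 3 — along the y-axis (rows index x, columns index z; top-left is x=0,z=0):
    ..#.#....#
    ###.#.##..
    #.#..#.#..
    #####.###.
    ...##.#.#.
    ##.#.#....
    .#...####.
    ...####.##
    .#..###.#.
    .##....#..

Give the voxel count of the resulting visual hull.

start: 10×10×10 = 1000 voxels
step 1: project along z, AND mask (31/100) → |grid| = 310
step 2: project along x, AND mask (62/100) → |grid| = 180
step 3: project along y, AND mask (48/100) → |grid| = 79

remaining voxels: 79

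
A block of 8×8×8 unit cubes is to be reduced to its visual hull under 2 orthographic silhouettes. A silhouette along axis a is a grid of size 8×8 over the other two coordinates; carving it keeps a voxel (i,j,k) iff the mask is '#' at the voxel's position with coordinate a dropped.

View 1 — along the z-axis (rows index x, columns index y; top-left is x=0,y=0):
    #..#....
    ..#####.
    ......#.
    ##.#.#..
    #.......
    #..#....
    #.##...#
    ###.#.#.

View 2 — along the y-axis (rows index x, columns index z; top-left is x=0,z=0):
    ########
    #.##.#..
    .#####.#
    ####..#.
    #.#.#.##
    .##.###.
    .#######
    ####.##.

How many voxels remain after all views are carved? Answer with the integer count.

remaining voxels: 135

before carving: 512 voxels (8×8×8)
V1 z: intersect with XY mask (24 set) -- 192 left
V2 y: intersect with XZ mask (46 set) -- 135 left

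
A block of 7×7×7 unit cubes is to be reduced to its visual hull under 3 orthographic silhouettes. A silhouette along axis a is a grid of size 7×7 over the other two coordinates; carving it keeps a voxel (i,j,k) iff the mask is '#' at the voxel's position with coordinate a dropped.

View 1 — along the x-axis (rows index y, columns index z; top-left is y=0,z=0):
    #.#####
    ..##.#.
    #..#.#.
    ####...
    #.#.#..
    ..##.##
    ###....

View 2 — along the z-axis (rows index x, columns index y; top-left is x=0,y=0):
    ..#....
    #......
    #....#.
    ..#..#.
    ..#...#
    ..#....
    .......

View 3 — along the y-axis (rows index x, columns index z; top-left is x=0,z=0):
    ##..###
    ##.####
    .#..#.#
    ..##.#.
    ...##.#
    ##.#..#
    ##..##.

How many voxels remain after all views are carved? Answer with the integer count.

initial block: 7^3 = 343
[1] x-view keeps 26 columns → grid now 182
[2] z-view keeps 9 columns → grid now 35
[3] y-view keeps 28 columns → grid now 18

|visual hull| = 18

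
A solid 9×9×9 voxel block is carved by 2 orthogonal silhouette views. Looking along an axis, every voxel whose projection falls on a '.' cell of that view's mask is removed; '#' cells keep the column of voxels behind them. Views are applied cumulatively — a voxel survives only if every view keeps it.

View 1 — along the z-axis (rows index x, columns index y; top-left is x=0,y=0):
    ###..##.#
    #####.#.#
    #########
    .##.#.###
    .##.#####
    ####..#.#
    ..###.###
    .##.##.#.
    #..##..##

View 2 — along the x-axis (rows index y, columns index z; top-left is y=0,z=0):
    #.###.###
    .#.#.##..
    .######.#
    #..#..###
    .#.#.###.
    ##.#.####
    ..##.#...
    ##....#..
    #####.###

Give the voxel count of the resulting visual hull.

remaining voxels: 310

before carving: 729 voxels (9×9×9)
after view 1 [z-axis, 57 of 81 cells solid] → remaining = 513
after view 2 [x-axis, 49 of 81 cells solid] → remaining = 310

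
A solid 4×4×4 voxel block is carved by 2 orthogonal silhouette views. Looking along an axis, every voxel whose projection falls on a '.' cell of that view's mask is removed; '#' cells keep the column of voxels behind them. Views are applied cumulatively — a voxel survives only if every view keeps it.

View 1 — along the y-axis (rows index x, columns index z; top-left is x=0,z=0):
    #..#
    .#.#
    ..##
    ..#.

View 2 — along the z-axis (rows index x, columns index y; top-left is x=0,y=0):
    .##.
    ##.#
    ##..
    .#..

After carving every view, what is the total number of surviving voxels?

15 voxels

initial block: 4^3 = 64
after view 1 [y-axis, 7 of 16 cells solid] → remaining = 28
after view 2 [z-axis, 8 of 16 cells solid] → remaining = 15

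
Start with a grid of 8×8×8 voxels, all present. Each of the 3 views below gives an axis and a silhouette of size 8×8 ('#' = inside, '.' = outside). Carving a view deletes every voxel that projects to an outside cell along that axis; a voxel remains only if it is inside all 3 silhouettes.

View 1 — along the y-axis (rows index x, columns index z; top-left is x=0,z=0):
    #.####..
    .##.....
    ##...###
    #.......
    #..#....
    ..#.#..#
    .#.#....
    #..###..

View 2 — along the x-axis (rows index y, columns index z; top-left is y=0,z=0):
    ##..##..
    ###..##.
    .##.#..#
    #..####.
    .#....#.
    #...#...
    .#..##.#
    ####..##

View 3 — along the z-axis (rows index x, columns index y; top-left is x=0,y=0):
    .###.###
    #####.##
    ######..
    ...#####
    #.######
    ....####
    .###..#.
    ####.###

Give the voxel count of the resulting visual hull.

initial block: 8^3 = 512
V1 y: intersect with XZ mask (24 set) -- 192 left
V2 x: intersect with YZ mask (32 set) -- 97 left
V3 z: intersect with XY mask (46 set) -- 74 left

voxel count = 74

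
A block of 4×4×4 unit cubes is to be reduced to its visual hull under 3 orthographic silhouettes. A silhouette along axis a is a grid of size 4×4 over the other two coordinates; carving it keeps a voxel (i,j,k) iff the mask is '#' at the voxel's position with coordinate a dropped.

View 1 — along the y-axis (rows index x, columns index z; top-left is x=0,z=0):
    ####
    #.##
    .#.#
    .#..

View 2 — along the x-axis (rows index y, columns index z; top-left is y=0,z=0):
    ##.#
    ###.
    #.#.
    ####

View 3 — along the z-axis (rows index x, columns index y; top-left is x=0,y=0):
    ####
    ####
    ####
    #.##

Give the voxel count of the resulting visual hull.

remaining voxels: 28

full grid |V| = 64
[1] y-view keeps 10 columns → grid now 40
[2] x-view keeps 12 columns → grid now 29
[3] z-view keeps 15 columns → grid now 28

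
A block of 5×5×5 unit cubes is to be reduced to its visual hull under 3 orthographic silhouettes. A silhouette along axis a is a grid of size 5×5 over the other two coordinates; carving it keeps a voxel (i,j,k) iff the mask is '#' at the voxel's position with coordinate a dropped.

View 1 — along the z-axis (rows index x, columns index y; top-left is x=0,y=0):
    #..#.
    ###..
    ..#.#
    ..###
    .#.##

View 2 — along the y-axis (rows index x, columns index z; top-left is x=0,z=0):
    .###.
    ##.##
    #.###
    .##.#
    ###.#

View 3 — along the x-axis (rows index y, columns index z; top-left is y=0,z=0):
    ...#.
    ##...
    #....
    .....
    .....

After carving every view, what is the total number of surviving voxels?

initial block: 5^3 = 125
carve view 1 (along z, XY-mask fill 13/25): 65 voxels remain
carve view 2 (along y, XZ-mask fill 18/25): 47 voxels remain
carve view 3 (along x, YZ-mask fill 4/25): 8 voxels remain

8 voxels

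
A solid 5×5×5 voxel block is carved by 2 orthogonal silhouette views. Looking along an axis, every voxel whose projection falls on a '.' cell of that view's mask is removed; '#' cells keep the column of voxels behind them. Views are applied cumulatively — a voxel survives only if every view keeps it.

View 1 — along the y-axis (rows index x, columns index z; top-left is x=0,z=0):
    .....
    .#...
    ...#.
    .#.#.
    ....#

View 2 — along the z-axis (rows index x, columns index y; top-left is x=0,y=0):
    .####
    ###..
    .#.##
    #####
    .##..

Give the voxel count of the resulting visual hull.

voxel count = 18

before carving: 125 voxels (5×5×5)
after view 1 [y-axis, 5 of 25 cells solid] → remaining = 25
after view 2 [z-axis, 17 of 25 cells solid] → remaining = 18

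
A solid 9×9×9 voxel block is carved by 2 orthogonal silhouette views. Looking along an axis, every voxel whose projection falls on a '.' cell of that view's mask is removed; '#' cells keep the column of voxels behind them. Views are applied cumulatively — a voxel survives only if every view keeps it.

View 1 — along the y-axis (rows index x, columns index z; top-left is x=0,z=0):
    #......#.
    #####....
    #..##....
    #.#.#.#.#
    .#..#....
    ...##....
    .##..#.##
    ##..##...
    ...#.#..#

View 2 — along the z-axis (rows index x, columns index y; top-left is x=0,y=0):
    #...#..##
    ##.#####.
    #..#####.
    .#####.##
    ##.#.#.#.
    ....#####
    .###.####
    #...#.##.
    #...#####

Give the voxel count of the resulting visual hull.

remaining voxels: 185

full grid |V| = 729
  1. axis=1 (XZ plane), |mask|=31  ⇒  voxels=279
  2. axis=2 (XY plane), |mask|=51  ⇒  voxels=185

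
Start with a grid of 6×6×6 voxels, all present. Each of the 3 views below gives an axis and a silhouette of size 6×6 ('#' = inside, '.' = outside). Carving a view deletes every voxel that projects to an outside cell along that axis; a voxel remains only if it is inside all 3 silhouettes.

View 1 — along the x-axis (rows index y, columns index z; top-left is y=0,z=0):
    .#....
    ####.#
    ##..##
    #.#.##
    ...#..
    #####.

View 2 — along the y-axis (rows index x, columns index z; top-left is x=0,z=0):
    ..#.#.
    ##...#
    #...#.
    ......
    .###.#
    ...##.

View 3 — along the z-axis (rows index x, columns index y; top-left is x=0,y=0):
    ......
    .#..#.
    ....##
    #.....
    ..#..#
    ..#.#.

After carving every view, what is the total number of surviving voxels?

before carving: 216 voxels (6×6×6)
[1] x-view keeps 20 columns → grid now 120
[2] y-view keeps 13 columns → grid now 43
[3] z-view keeps 9 columns → grid now 12

12 voxels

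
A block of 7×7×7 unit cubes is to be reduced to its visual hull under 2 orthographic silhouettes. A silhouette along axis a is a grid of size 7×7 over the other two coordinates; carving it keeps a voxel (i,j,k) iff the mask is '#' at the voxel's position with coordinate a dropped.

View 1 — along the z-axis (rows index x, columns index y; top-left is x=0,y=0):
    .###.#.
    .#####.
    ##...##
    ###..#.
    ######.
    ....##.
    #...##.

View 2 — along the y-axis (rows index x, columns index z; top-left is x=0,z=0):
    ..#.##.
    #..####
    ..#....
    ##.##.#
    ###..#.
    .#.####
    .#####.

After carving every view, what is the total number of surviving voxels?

full grid |V| = 343
step 1: project along z, AND mask (28/49) → |grid| = 196
step 2: project along y, AND mask (28/49) → |grid| = 110

110 voxels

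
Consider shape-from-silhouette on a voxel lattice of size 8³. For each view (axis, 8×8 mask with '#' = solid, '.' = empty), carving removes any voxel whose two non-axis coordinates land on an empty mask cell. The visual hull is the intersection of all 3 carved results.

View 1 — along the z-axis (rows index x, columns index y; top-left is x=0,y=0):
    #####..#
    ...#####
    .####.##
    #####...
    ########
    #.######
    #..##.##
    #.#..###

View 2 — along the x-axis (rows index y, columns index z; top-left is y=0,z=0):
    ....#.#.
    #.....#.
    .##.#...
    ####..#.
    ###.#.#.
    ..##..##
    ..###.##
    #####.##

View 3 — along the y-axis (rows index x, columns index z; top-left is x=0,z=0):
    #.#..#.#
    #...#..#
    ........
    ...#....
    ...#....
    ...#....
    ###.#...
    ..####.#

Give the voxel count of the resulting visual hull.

voxel count = 55

start: 8×8×8 = 512 voxels
step 1: project along z, AND mask (47/64) → |grid| = 376
step 2: project along x, AND mask (33/64) → |grid| = 203
step 3: project along y, AND mask (19/64) → |grid| = 55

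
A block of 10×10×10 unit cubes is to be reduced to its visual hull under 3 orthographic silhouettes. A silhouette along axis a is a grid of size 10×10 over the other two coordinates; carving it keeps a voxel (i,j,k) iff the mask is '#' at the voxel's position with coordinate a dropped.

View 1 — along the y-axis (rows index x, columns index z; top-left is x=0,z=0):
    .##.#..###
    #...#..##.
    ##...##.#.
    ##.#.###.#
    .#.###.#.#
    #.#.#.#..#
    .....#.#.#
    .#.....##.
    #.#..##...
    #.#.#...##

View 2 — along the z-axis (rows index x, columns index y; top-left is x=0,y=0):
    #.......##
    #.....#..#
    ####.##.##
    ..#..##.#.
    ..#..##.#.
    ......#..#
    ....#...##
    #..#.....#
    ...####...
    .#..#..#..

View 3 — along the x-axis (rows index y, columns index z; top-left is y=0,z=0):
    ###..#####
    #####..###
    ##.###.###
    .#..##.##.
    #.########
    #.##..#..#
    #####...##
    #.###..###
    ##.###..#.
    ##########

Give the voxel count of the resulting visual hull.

|visual hull| = 137

start: 10×10×10 = 1000 voxels
after view 1 [y-axis, 48 of 100 cells solid] → remaining = 480
after view 2 [z-axis, 37 of 100 cells solid] → remaining = 181
after view 3 [x-axis, 73 of 100 cells solid] → remaining = 137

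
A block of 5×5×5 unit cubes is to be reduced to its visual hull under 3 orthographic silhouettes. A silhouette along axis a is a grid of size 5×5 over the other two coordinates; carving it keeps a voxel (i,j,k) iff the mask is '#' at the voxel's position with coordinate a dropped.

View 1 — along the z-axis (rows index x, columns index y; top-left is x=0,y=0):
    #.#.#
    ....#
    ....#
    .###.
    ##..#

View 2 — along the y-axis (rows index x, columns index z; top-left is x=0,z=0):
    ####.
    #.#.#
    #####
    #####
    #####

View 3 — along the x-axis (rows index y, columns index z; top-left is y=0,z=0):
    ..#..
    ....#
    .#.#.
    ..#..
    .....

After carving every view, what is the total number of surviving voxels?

remaining voxels: 9

initial block: 5^3 = 125
step 1: project along z, AND mask (11/25) → |grid| = 55
step 2: project along y, AND mask (22/25) → |grid| = 50
step 3: project along x, AND mask (5/25) → |grid| = 9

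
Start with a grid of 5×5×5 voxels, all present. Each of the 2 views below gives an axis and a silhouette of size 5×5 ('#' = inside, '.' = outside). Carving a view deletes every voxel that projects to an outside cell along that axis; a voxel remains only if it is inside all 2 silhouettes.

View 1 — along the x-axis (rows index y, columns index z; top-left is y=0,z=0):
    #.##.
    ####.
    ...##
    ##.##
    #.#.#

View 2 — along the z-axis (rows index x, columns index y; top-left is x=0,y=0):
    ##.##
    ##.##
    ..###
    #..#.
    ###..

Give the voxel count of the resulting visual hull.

start: 5×5×5 = 125 voxels
[1] x-view keeps 16 columns → grid now 80
[2] z-view keeps 16 columns → grid now 53

remaining voxels: 53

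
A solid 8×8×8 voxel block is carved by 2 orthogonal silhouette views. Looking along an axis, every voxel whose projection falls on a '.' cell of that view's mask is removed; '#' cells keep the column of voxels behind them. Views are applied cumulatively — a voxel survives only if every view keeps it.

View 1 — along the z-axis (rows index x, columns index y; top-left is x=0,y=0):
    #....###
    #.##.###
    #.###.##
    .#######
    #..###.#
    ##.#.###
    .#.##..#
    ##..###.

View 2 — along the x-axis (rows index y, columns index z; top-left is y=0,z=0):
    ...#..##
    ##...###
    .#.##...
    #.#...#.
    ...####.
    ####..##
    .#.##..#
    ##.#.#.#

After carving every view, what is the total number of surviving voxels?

start: 8×8×8 = 512 voxels
carve view 1 (along z, XY-mask fill 43/64): 344 voxels remain
carve view 2 (along x, YZ-mask fill 33/64): 180 voxels remain

|visual hull| = 180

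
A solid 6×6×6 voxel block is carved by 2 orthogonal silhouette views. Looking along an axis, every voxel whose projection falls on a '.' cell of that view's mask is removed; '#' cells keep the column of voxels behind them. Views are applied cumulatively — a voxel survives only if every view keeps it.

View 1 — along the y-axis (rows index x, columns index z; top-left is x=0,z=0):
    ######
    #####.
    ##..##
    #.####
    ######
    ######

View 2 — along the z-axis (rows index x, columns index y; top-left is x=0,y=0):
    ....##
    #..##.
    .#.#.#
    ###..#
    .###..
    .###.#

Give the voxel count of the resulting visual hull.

before carving: 216 voxels (6×6×6)
carve view 1 (along y, XZ-mask fill 32/36): 192 voxels remain
carve view 2 (along z, XY-mask fill 19/36): 101 voxels remain

voxel count = 101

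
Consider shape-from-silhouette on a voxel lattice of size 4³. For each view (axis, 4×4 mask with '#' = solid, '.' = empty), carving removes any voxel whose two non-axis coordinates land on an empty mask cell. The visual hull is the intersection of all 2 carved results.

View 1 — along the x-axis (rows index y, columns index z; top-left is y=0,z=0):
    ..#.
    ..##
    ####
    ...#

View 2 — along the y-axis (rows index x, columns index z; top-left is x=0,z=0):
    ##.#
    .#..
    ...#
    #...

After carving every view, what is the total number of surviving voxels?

before carving: 64 voxels (4×4×4)
  1. axis=0 (YZ plane), |mask|=8  ⇒  voxels=32
  2. axis=1 (XZ plane), |mask|=6  ⇒  voxels=10

remaining voxels: 10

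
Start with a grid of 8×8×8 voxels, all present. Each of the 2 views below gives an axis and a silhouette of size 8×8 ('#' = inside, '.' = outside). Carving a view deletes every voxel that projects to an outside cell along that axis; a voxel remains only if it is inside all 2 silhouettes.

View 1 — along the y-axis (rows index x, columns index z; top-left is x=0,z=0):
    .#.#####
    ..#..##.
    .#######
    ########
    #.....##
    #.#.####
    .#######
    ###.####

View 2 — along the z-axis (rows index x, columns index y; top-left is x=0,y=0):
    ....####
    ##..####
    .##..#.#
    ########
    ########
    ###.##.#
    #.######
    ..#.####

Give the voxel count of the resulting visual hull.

before carving: 512 voxels (8×8×8)
step 1: project along y, AND mask (47/64) → |grid| = 376
step 2: project along z, AND mask (48/64) → |grid| = 278

remaining voxels: 278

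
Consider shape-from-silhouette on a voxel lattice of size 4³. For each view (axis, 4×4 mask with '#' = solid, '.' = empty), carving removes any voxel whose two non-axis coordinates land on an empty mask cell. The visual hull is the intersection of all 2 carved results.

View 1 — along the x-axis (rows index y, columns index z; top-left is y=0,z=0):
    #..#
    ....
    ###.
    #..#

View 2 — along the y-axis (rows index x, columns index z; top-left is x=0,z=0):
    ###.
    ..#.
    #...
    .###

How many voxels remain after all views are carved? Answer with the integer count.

13 voxels

before carving: 64 voxels (4×4×4)
step 1: project along x, AND mask (7/16) → |grid| = 28
step 2: project along y, AND mask (8/16) → |grid| = 13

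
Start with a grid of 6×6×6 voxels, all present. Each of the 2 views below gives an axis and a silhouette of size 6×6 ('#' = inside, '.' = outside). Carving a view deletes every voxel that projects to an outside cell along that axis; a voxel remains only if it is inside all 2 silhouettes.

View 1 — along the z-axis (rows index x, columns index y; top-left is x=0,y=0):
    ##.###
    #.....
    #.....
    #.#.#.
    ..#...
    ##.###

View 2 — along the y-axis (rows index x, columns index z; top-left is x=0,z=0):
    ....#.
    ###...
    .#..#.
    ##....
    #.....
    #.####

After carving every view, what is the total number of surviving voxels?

remaining voxels: 42

before carving: 216 voxels (6×6×6)
[1] z-view keeps 16 columns → grid now 96
[2] y-view keeps 14 columns → grid now 42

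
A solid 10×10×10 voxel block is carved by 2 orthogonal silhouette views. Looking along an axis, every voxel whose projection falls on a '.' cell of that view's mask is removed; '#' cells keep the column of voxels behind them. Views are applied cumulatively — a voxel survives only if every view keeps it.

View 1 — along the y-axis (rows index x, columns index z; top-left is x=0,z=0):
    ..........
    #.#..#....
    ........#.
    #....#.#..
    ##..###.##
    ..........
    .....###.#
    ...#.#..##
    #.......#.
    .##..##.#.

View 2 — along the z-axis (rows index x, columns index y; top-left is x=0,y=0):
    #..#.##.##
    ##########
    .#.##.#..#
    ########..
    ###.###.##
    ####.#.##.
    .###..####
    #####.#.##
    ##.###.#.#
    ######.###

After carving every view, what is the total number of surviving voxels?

|visual hull| = 234

full grid |V| = 1000
[1] y-view keeps 29 columns → grid now 290
[2] z-view keeps 75 columns → grid now 234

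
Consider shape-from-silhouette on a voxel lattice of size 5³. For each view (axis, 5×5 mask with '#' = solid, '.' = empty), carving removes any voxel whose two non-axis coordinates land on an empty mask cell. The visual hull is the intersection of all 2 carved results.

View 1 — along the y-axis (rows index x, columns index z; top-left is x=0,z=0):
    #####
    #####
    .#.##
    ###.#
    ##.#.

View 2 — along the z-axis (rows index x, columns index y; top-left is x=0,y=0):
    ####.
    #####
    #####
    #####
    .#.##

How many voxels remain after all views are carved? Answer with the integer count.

89 voxels

initial block: 5^3 = 125
step 1: project along y, AND mask (20/25) → |grid| = 100
step 2: project along z, AND mask (22/25) → |grid| = 89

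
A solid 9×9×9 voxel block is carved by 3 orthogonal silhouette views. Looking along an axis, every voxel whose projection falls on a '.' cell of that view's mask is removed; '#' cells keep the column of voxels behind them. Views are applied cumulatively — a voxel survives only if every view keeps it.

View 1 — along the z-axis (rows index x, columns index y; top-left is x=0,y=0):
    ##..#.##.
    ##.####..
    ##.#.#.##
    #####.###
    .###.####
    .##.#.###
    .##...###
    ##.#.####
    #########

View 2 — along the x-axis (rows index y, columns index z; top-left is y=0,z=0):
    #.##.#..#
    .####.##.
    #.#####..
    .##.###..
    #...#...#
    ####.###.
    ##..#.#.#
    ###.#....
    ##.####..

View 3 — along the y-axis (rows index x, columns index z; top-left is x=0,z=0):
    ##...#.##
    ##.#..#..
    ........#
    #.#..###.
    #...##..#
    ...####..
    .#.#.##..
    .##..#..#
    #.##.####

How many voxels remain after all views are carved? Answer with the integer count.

|visual hull| = 144

before carving: 729 voxels (9×9×9)
after view 1 [z-axis, 59 of 81 cells solid] → remaining = 531
after view 2 [x-axis, 47 of 81 cells solid] → remaining = 308
after view 3 [y-axis, 38 of 81 cells solid] → remaining = 144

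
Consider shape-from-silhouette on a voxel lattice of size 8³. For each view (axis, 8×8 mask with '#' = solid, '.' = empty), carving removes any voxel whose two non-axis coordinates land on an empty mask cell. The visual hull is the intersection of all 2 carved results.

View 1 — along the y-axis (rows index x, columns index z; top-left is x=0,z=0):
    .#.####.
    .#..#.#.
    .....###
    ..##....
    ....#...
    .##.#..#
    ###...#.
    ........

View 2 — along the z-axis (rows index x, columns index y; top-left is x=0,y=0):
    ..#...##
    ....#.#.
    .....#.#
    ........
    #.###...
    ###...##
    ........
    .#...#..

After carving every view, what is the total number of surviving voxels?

full grid |V| = 512
after view 1 [y-axis, 22 of 64 cells solid] → remaining = 176
after view 2 [z-axis, 18 of 64 cells solid] → remaining = 51

51 voxels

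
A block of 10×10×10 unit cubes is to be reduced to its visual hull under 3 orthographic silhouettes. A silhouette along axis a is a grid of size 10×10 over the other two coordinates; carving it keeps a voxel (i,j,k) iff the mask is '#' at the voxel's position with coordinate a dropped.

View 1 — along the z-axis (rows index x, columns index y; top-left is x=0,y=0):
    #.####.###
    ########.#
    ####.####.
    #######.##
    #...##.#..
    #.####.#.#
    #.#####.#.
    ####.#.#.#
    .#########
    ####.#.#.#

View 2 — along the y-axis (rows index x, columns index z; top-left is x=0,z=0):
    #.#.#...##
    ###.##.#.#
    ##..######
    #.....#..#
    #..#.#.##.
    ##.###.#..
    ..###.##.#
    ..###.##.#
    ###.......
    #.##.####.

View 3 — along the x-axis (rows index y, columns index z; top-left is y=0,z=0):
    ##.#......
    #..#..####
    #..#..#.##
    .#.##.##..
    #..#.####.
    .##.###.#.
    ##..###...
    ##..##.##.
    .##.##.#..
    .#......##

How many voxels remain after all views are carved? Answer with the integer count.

start: 10×10×10 = 1000 voxels
carve view 1 (along z, XY-mask fill 75/100): 750 voxels remain
carve view 2 (along y, XZ-mask fill 56/100): 416 voxels remain
carve view 3 (along x, YZ-mask fill 50/100): 202 voxels remain

remaining voxels: 202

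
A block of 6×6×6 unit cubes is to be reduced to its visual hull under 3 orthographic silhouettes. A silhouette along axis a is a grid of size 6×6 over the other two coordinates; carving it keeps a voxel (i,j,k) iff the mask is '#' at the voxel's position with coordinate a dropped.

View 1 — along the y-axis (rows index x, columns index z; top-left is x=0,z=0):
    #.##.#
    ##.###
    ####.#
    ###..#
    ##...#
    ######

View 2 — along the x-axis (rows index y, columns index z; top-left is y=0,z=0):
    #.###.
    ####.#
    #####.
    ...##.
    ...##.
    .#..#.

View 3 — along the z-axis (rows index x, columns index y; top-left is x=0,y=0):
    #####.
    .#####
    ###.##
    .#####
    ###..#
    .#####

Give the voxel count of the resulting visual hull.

full grid |V| = 216
step 1: project along y, AND mask (27/36) → |grid| = 162
step 2: project along x, AND mask (20/36) → |grid| = 81
step 3: project along z, AND mask (29/36) → |grid| = 71

remaining voxels: 71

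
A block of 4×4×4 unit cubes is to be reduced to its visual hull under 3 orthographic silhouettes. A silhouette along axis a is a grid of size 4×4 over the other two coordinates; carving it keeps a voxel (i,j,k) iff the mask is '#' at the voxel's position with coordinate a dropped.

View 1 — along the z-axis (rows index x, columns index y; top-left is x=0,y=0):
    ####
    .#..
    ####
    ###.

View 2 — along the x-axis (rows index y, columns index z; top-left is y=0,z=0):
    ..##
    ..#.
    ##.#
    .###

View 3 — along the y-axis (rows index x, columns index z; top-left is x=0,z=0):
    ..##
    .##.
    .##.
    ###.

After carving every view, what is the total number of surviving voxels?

start: 4×4×4 = 64 voxels
after view 1 [z-axis, 12 of 16 cells solid] → remaining = 48
after view 2 [x-axis, 9 of 16 cells solid] → remaining = 25
after view 3 [y-axis, 9 of 16 cells solid] → remaining = 16

remaining voxels: 16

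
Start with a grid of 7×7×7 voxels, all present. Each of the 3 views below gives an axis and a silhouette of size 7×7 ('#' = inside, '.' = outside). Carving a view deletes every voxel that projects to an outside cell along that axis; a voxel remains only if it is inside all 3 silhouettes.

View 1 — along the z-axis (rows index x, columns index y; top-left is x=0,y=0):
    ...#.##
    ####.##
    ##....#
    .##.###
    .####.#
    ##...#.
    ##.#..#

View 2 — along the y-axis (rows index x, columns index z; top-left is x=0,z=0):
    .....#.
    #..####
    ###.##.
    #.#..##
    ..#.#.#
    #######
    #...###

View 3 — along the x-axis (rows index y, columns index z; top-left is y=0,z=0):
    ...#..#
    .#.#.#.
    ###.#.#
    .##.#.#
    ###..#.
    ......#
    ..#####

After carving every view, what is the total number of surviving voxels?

54 voxels

initial block: 7^3 = 343
step 1: project along z, AND mask (29/49) → |grid| = 203
step 2: project along y, AND mask (29/49) → |grid| = 120
step 3: project along x, AND mask (24/49) → |grid| = 54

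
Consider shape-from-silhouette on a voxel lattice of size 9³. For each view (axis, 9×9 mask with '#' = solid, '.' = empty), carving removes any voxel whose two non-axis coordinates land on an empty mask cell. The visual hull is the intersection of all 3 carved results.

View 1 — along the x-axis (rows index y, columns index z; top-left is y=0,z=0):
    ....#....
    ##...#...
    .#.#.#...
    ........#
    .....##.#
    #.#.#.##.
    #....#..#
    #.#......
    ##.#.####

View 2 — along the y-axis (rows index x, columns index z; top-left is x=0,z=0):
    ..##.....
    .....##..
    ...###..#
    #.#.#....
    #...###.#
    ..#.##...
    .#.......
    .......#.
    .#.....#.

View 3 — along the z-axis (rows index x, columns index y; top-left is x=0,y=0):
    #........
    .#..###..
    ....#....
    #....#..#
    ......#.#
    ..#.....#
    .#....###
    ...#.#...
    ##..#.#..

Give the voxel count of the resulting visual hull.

initial block: 9^3 = 729
V1 x: intersect with YZ mask (28 set) -- 252 left
V2 y: intersect with XZ mask (23 set) -- 72 left
V3 z: intersect with XY mask (23 set) -- 25 left

voxel count = 25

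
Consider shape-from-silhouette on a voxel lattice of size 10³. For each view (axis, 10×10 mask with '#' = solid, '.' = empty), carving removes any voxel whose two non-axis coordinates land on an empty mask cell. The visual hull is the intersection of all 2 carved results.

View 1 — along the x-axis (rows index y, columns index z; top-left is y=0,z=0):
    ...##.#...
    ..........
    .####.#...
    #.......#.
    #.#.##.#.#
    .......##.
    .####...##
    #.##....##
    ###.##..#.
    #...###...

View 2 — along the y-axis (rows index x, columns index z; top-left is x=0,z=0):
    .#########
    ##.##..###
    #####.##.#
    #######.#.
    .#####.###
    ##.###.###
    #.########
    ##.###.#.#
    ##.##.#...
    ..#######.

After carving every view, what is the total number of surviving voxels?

300 voxels

start: 10×10×10 = 1000 voxels
step 1: project along x, AND mask (39/100) → |grid| = 390
step 2: project along y, AND mask (76/100) → |grid| = 300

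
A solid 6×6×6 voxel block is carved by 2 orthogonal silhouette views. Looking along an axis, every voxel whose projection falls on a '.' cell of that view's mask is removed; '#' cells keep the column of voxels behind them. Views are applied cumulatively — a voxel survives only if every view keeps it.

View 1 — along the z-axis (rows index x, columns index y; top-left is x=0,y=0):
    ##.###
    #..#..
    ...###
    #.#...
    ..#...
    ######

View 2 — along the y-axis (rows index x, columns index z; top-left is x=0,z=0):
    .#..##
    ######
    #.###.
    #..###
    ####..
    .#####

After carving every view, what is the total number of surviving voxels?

full grid |V| = 216
V1 z: intersect with XY mask (19 set) -- 114 left
V2 y: intersect with XZ mask (26 set) -- 81 left

81 voxels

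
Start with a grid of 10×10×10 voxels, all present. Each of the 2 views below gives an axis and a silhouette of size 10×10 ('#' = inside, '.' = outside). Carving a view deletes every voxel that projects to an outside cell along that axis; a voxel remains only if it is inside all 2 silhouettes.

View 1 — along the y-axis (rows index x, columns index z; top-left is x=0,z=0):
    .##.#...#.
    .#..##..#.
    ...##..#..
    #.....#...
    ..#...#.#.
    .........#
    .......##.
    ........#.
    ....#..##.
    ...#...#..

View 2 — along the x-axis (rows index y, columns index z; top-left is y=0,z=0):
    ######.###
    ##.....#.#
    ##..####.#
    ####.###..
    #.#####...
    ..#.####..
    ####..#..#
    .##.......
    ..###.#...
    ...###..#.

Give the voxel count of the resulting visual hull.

start: 10×10×10 = 1000 voxels
  1. axis=1 (XZ plane), |mask|=25  ⇒  voxels=250
  2. axis=0 (YZ plane), |mask|=54  ⇒  voxels=122

|visual hull| = 122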